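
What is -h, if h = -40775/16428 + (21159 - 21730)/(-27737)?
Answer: 1121595787/455663436 ≈ 2.4615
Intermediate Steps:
h = -1121595787/455663436 (h = -40775*1/16428 - 571*(-1/27737) = -40775/16428 + 571/27737 = -1121595787/455663436 ≈ -2.4615)
-h = -1*(-1121595787/455663436) = 1121595787/455663436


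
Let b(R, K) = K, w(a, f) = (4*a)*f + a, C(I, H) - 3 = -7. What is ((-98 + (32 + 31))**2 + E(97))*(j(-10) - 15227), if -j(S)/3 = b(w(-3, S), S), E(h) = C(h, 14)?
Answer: -18555537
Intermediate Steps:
C(I, H) = -4 (C(I, H) = 3 - 7 = -4)
E(h) = -4
w(a, f) = a + 4*a*f (w(a, f) = 4*a*f + a = a + 4*a*f)
j(S) = -3*S
((-98 + (32 + 31))**2 + E(97))*(j(-10) - 15227) = ((-98 + (32 + 31))**2 - 4)*(-3*(-10) - 15227) = ((-98 + 63)**2 - 4)*(30 - 15227) = ((-35)**2 - 4)*(-15197) = (1225 - 4)*(-15197) = 1221*(-15197) = -18555537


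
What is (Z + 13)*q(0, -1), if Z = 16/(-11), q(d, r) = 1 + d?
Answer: 127/11 ≈ 11.545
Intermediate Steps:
Z = -16/11 (Z = 16*(-1/11) = -16/11 ≈ -1.4545)
(Z + 13)*q(0, -1) = (-16/11 + 13)*(1 + 0) = (127/11)*1 = 127/11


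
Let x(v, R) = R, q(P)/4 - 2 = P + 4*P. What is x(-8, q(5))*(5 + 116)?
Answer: 13068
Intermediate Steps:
q(P) = 8 + 20*P (q(P) = 8 + 4*(P + 4*P) = 8 + 4*(5*P) = 8 + 20*P)
x(-8, q(5))*(5 + 116) = (8 + 20*5)*(5 + 116) = (8 + 100)*121 = 108*121 = 13068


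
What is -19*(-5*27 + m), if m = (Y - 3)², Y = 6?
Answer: 2394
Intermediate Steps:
m = 9 (m = (6 - 3)² = 3² = 9)
-19*(-5*27 + m) = -19*(-5*27 + 9) = -19*(-135 + 9) = -19*(-126) = 2394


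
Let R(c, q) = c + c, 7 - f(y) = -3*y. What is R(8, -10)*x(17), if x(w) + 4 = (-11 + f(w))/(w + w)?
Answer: -712/17 ≈ -41.882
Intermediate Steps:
f(y) = 7 + 3*y (f(y) = 7 - (-3)*y = 7 + 3*y)
R(c, q) = 2*c
x(w) = -4 + (-4 + 3*w)/(2*w) (x(w) = -4 + (-11 + (7 + 3*w))/(w + w) = -4 + (-4 + 3*w)/((2*w)) = -4 + (-4 + 3*w)*(1/(2*w)) = -4 + (-4 + 3*w)/(2*w))
R(8, -10)*x(17) = (2*8)*(-5/2 - 2/17) = 16*(-5/2 - 2*1/17) = 16*(-5/2 - 2/17) = 16*(-89/34) = -712/17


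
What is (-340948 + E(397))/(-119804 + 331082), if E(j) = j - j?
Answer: -170474/105639 ≈ -1.6137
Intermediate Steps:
E(j) = 0
(-340948 + E(397))/(-119804 + 331082) = (-340948 + 0)/(-119804 + 331082) = -340948/211278 = -340948*1/211278 = -170474/105639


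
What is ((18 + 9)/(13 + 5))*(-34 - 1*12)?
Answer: -69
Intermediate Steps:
((18 + 9)/(13 + 5))*(-34 - 1*12) = (27/18)*(-34 - 12) = (27*(1/18))*(-46) = (3/2)*(-46) = -69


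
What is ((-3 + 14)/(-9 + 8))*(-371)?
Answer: 4081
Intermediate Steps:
((-3 + 14)/(-9 + 8))*(-371) = (11/(-1))*(-371) = (11*(-1))*(-371) = -11*(-371) = 4081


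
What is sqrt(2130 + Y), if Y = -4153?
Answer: 17*I*sqrt(7) ≈ 44.978*I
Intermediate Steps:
sqrt(2130 + Y) = sqrt(2130 - 4153) = sqrt(-2023) = 17*I*sqrt(7)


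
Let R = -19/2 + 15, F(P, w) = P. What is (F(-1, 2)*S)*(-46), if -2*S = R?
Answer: -253/2 ≈ -126.50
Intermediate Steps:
R = 11/2 (R = -19*½ + 15 = -19/2 + 15 = 11/2 ≈ 5.5000)
S = -11/4 (S = -½*11/2 = -11/4 ≈ -2.7500)
(F(-1, 2)*S)*(-46) = -1*(-11/4)*(-46) = (11/4)*(-46) = -253/2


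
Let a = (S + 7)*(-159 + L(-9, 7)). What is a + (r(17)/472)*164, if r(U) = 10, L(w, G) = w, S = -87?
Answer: 793165/59 ≈ 13443.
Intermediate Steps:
a = 13440 (a = (-87 + 7)*(-159 - 9) = -80*(-168) = 13440)
a + (r(17)/472)*164 = 13440 + (10/472)*164 = 13440 + (10*(1/472))*164 = 13440 + (5/236)*164 = 13440 + 205/59 = 793165/59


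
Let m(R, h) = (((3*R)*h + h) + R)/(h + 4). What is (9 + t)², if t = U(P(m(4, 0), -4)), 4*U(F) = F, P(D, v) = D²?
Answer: 1369/16 ≈ 85.563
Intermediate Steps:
m(R, h) = (R + h + 3*R*h)/(4 + h) (m(R, h) = ((3*R*h + h) + R)/(4 + h) = ((h + 3*R*h) + R)/(4 + h) = (R + h + 3*R*h)/(4 + h))
U(F) = F/4
t = ¼ (t = ((4 + 0 + 3*4*0)/(4 + 0))²/4 = ((4 + 0 + 0)/4)²/4 = ((¼)*4)²/4 = (¼)*1² = (¼)*1 = ¼ ≈ 0.25000)
(9 + t)² = (9 + ¼)² = (37/4)² = 1369/16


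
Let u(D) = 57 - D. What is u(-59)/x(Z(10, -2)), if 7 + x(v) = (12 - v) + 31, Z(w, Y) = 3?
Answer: 116/33 ≈ 3.5152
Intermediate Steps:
x(v) = 36 - v (x(v) = -7 + ((12 - v) + 31) = -7 + (43 - v) = 36 - v)
u(-59)/x(Z(10, -2)) = (57 - 1*(-59))/(36 - 1*3) = (57 + 59)/(36 - 3) = 116/33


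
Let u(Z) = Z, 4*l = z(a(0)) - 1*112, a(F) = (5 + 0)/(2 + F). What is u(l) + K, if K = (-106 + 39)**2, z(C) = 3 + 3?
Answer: 8925/2 ≈ 4462.5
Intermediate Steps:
a(F) = 5/(2 + F)
z(C) = 6
l = -53/2 (l = (6 - 1*112)/4 = (6 - 112)/4 = (1/4)*(-106) = -53/2 ≈ -26.500)
K = 4489 (K = (-67)**2 = 4489)
u(l) + K = -53/2 + 4489 = 8925/2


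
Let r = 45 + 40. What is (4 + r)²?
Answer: 7921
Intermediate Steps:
r = 85
(4 + r)² = (4 + 85)² = 89² = 7921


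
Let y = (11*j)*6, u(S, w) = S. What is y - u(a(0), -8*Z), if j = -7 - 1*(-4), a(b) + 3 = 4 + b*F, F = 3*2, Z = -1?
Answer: -199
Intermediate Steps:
F = 6
a(b) = 1 + 6*b (a(b) = -3 + (4 + b*6) = -3 + (4 + 6*b) = 1 + 6*b)
j = -3 (j = -7 + 4 = -3)
y = -198 (y = (11*(-3))*6 = -33*6 = -198)
y - u(a(0), -8*Z) = -198 - (1 + 6*0) = -198 - (1 + 0) = -198 - 1*1 = -198 - 1 = -199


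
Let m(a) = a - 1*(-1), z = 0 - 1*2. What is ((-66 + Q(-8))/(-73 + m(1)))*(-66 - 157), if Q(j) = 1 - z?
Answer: -14049/71 ≈ -197.87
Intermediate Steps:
z = -2 (z = 0 - 2 = -2)
m(a) = 1 + a (m(a) = a + 1 = 1 + a)
Q(j) = 3 (Q(j) = 1 - 1*(-2) = 1 + 2 = 3)
((-66 + Q(-8))/(-73 + m(1)))*(-66 - 157) = ((-66 + 3)/(-73 + (1 + 1)))*(-66 - 157) = -63/(-73 + 2)*(-223) = -63/(-71)*(-223) = -63*(-1/71)*(-223) = (63/71)*(-223) = -14049/71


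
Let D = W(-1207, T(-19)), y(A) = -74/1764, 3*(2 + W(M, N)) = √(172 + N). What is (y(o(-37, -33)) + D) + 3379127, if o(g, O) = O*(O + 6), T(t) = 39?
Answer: 2980388213/882 + √211/3 ≈ 3.3791e+6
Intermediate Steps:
o(g, O) = O*(6 + O)
W(M, N) = -2 + √(172 + N)/3
y(A) = -37/882 (y(A) = -74*1/1764 = -37/882)
D = -2 + √211/3 (D = -2 + √(172 + 39)/3 = -2 + √211/3 ≈ 2.8419)
(y(o(-37, -33)) + D) + 3379127 = (-37/882 + (-2 + √211/3)) + 3379127 = (-1801/882 + √211/3) + 3379127 = 2980388213/882 + √211/3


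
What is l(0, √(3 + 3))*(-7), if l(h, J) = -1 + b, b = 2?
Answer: -7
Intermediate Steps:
l(h, J) = 1 (l(h, J) = -1 + 2 = 1)
l(0, √(3 + 3))*(-7) = 1*(-7) = -7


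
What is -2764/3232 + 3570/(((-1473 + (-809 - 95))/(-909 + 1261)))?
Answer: -1017007627/1920616 ≈ -529.52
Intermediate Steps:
-2764/3232 + 3570/(((-1473 + (-809 - 95))/(-909 + 1261))) = -2764*1/3232 + 3570/(((-1473 - 904)/352)) = -691/808 + 3570/((-2377*1/352)) = -691/808 + 3570/(-2377/352) = -691/808 + 3570*(-352/2377) = -691/808 - 1256640/2377 = -1017007627/1920616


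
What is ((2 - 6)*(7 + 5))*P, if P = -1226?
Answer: 58848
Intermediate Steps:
((2 - 6)*(7 + 5))*P = ((2 - 6)*(7 + 5))*(-1226) = -4*12*(-1226) = -48*(-1226) = 58848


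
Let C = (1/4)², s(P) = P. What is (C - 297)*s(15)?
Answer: -71265/16 ≈ -4454.1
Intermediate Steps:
C = 1/16 (C = (¼)² = 1/16 ≈ 0.062500)
(C - 297)*s(15) = (1/16 - 297)*15 = -4751/16*15 = -71265/16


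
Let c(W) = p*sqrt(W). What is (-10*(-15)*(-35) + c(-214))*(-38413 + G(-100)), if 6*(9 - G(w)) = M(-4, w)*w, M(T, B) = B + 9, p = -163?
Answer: 209583500 + 19521206*I*sqrt(214)/3 ≈ 2.0958e+8 + 9.519e+7*I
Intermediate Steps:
c(W) = -163*sqrt(W)
M(T, B) = 9 + B
G(w) = 9 - w*(9 + w)/6 (G(w) = 9 - (9 + w)*w/6 = 9 - w*(9 + w)/6)
(-10*(-15)*(-35) + c(-214))*(-38413 + G(-100)) = (-10*(-15)*(-35) - 163*I*sqrt(214))*(-38413 + (9 - 1/6*(-100)*(9 - 100))) = (150*(-35) - 163*I*sqrt(214))*(-38413 + (9 - 1/6*(-100)*(-91))) = (-5250 - 163*I*sqrt(214))*(-38413 + (9 - 4550/3)) = (-5250 - 163*I*sqrt(214))*(-38413 - 4523/3) = (-5250 - 163*I*sqrt(214))*(-119762/3) = 209583500 + 19521206*I*sqrt(214)/3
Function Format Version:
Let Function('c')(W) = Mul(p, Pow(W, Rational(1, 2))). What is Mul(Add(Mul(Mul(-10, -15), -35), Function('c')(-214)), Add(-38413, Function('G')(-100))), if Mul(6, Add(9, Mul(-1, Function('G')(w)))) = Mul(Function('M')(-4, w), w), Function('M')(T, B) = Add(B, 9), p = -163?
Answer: Add(209583500, Mul(Rational(19521206, 3), I, Pow(214, Rational(1, 2)))) ≈ Add(2.0958e+8, Mul(9.5190e+7, I))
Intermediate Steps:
Function('c')(W) = Mul(-163, Pow(W, Rational(1, 2)))
Function('M')(T, B) = Add(9, B)
Function('G')(w) = Add(9, Mul(Rational(-1, 6), w, Add(9, w))) (Function('G')(w) = Add(9, Mul(Rational(-1, 6), Mul(Add(9, w), w))) = Add(9, Mul(Rational(-1, 6), Mul(w, Add(9, w)))) = Add(9, Mul(Rational(-1, 6), w, Add(9, w))))
Mul(Add(Mul(Mul(-10, -15), -35), Function('c')(-214)), Add(-38413, Function('G')(-100))) = Mul(Add(Mul(Mul(-10, -15), -35), Mul(-163, Pow(-214, Rational(1, 2)))), Add(-38413, Add(9, Mul(Rational(-1, 6), -100, Add(9, -100))))) = Mul(Add(Mul(150, -35), Mul(-163, Mul(I, Pow(214, Rational(1, 2))))), Add(-38413, Add(9, Mul(Rational(-1, 6), -100, -91)))) = Mul(Add(-5250, Mul(-163, I, Pow(214, Rational(1, 2)))), Add(-38413, Add(9, Rational(-4550, 3)))) = Mul(Add(-5250, Mul(-163, I, Pow(214, Rational(1, 2)))), Add(-38413, Rational(-4523, 3))) = Mul(Add(-5250, Mul(-163, I, Pow(214, Rational(1, 2)))), Rational(-119762, 3)) = Add(209583500, Mul(Rational(19521206, 3), I, Pow(214, Rational(1, 2))))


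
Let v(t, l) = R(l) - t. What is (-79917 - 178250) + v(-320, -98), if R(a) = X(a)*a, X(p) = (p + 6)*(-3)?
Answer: -284895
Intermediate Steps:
X(p) = -18 - 3*p (X(p) = (6 + p)*(-3) = -18 - 3*p)
R(a) = a*(-18 - 3*a) (R(a) = (-18 - 3*a)*a = a*(-18 - 3*a))
v(t, l) = -t - 3*l*(6 + l) (v(t, l) = -3*l*(6 + l) - t = -t - 3*l*(6 + l))
(-79917 - 178250) + v(-320, -98) = (-79917 - 178250) + (-1*(-320) - 3*(-98)*(6 - 98)) = -258167 + (320 - 3*(-98)*(-92)) = -258167 + (320 - 27048) = -258167 - 26728 = -284895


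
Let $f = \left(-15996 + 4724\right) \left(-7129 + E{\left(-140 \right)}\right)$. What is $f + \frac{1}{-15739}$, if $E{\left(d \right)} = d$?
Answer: $\frac{1289593348151}{15739} \approx 8.1936 \cdot 10^{7}$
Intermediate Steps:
$f = 81936168$ ($f = \left(-15996 + 4724\right) \left(-7129 - 140\right) = \left(-11272\right) \left(-7269\right) = 81936168$)
$f + \frac{1}{-15739} = 81936168 + \frac{1}{-15739} = 81936168 - \frac{1}{15739} = \frac{1289593348151}{15739}$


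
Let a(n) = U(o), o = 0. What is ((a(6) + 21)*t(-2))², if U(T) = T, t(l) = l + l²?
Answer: 1764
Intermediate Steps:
a(n) = 0
((a(6) + 21)*t(-2))² = ((0 + 21)*(-2*(1 - 2)))² = (21*(-2*(-1)))² = (21*2)² = 42² = 1764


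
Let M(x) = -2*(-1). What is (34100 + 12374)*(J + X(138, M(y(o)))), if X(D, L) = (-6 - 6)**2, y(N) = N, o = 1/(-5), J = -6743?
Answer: -306681926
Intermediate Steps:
o = -1/5 ≈ -0.20000
M(x) = 2
X(D, L) = 144 (X(D, L) = (-12)**2 = 144)
(34100 + 12374)*(J + X(138, M(y(o)))) = (34100 + 12374)*(-6743 + 144) = 46474*(-6599) = -306681926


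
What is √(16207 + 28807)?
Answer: √45014 ≈ 212.17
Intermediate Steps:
√(16207 + 28807) = √45014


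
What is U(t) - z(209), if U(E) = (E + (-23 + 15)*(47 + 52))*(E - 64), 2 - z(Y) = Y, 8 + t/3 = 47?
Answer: -35568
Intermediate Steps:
t = 117 (t = -24 + 3*47 = -24 + 141 = 117)
z(Y) = 2 - Y
U(E) = (-792 + E)*(-64 + E) (U(E) = (E - 8*99)*(-64 + E) = (E - 792)*(-64 + E) = (-792 + E)*(-64 + E))
U(t) - z(209) = (50688 + 117² - 856*117) - (2 - 1*209) = (50688 + 13689 - 100152) - (2 - 209) = -35775 - 1*(-207) = -35775 + 207 = -35568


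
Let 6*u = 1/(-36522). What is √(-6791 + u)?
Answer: I*√9058219388931/36522 ≈ 82.407*I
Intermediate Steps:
u = -1/219132 (u = (⅙)/(-36522) = (⅙)*(-1/36522) = -1/219132 ≈ -4.5635e-6)
√(-6791 + u) = √(-6791 - 1/219132) = √(-1488125413/219132) = I*√9058219388931/36522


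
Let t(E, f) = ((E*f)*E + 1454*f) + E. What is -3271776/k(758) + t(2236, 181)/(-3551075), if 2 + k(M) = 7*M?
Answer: -684148243606/784787575 ≈ -871.76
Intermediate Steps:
k(M) = -2 + 7*M
t(E, f) = E + 1454*f + f*E**2 (t(E, f) = (f*E**2 + 1454*f) + E = (1454*f + f*E**2) + E = E + 1454*f + f*E**2)
-3271776/k(758) + t(2236, 181)/(-3551075) = -3271776/(-2 + 7*758) + (2236 + 1454*181 + 181*2236**2)/(-3551075) = -3271776/(-2 + 5306) + (2236 + 263174 + 181*4999696)*(-1/3551075) = -3271776/5304 + (2236 + 263174 + 904944976)*(-1/3551075) = -3271776*1/5304 + 905210386*(-1/3551075) = -136324/221 - 905210386/3551075 = -684148243606/784787575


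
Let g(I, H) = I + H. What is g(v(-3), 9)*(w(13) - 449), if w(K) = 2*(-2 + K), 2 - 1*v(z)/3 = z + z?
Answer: -14091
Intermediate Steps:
v(z) = 6 - 6*z (v(z) = 6 - 3*(z + z) = 6 - 6*z)
g(I, H) = H + I
w(K) = -4 + 2*K
g(v(-3), 9)*(w(13) - 449) = (9 + (6 - 6*(-3)))*((-4 + 2*13) - 449) = (9 + (6 + 18))*((-4 + 26) - 449) = (9 + 24)*(22 - 449) = 33*(-427) = -14091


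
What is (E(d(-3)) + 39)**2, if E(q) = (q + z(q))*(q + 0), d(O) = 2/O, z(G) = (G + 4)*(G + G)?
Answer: 1311025/729 ≈ 1798.4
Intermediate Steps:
z(G) = 2*G*(4 + G) (z(G) = (4 + G)*(2*G) = 2*G*(4 + G))
E(q) = q*(q + 2*q*(4 + q)) (E(q) = (q + 2*q*(4 + q))*(q + 0) = (q + 2*q*(4 + q))*q = q*(q + 2*q*(4 + q)))
(E(d(-3)) + 39)**2 = ((2/(-3))**2*(9 + 2*(2/(-3))) + 39)**2 = ((2*(-1/3))**2*(9 + 2*(2*(-1/3))) + 39)**2 = ((-2/3)**2*(9 + 2*(-2/3)) + 39)**2 = (4*(9 - 4/3)/9 + 39)**2 = ((4/9)*(23/3) + 39)**2 = (92/27 + 39)**2 = (1145/27)**2 = 1311025/729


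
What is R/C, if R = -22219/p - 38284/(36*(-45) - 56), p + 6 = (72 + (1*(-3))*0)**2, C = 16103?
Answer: 40248877/34936778946 ≈ 0.0011520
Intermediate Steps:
p = 5178 (p = -6 + (72 + (1*(-3))*0)**2 = -6 + (72 - 3*0)**2 = -6 + (72 + 0)**2 = -6 + 72**2 = -6 + 5184 = 5178)
R = 40248877/2169582 (R = -22219/5178 - 38284/(36*(-45) - 56) = -22219*1/5178 - 38284/(-1620 - 56) = -22219/5178 - 38284/(-1676) = -22219/5178 - 38284*(-1/1676) = -22219/5178 + 9571/419 = 40248877/2169582 ≈ 18.551)
R/C = (40248877/2169582)/16103 = (40248877/2169582)*(1/16103) = 40248877/34936778946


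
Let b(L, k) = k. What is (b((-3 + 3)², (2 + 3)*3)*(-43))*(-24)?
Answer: 15480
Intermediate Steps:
(b((-3 + 3)², (2 + 3)*3)*(-43))*(-24) = (((2 + 3)*3)*(-43))*(-24) = ((5*3)*(-43))*(-24) = (15*(-43))*(-24) = -645*(-24) = 15480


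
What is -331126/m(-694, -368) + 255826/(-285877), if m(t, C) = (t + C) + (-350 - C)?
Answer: 47197112579/149227794 ≈ 316.28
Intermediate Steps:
m(t, C) = -350 + t (m(t, C) = (C + t) + (-350 - C) = -350 + t)
-331126/m(-694, -368) + 255826/(-285877) = -331126/(-350 - 694) + 255826/(-285877) = -331126/(-1044) + 255826*(-1/285877) = -331126*(-1/1044) - 255826/285877 = 165563/522 - 255826/285877 = 47197112579/149227794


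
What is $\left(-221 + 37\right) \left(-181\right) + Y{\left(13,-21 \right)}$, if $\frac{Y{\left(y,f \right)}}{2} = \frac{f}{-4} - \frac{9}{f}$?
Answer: $\frac{466415}{14} \approx 33315.0$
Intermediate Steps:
$Y{\left(y,f \right)} = - \frac{18}{f} - \frac{f}{2}$ ($Y{\left(y,f \right)} = 2 \left(\frac{f}{-4} - \frac{9}{f}\right) = 2 \left(f \left(- \frac{1}{4}\right) - \frac{9}{f}\right) = 2 \left(- \frac{f}{4} - \frac{9}{f}\right) = 2 \left(- \frac{9}{f} - \frac{f}{4}\right) = - \frac{18}{f} - \frac{f}{2}$)
$\left(-221 + 37\right) \left(-181\right) + Y{\left(13,-21 \right)} = \left(-221 + 37\right) \left(-181\right) - \left(- \frac{21}{2} + \frac{18}{-21}\right) = \left(-184\right) \left(-181\right) + \left(\left(-18\right) \left(- \frac{1}{21}\right) + \frac{21}{2}\right) = 33304 + \left(\frac{6}{7} + \frac{21}{2}\right) = 33304 + \frac{159}{14} = \frac{466415}{14}$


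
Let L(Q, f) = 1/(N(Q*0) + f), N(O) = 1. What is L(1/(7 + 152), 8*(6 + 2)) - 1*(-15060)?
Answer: 978901/65 ≈ 15060.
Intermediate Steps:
L(Q, f) = 1/(1 + f)
L(1/(7 + 152), 8*(6 + 2)) - 1*(-15060) = 1/(1 + 8*(6 + 2)) - 1*(-15060) = 1/(1 + 8*8) + 15060 = 1/(1 + 64) + 15060 = 1/65 + 15060 = 978901/65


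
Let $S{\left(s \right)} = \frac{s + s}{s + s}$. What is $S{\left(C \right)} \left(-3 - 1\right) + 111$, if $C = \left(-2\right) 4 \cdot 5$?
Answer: $107$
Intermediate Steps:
$C = -40$ ($C = \left(-8\right) 5 = -40$)
$S{\left(s \right)} = 1$ ($S{\left(s \right)} = \frac{2 s}{2 s} = 2 s \frac{1}{2 s} = 1$)
$S{\left(C \right)} \left(-3 - 1\right) + 111 = 1 \left(-3 - 1\right) + 111 = 1 \left(-4\right) + 111 = -4 + 111 = 107$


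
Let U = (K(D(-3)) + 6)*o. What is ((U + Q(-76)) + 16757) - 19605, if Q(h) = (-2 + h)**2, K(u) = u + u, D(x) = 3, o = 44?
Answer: 3764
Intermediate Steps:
K(u) = 2*u
U = 528 (U = (2*3 + 6)*44 = (6 + 6)*44 = 12*44 = 528)
((U + Q(-76)) + 16757) - 19605 = ((528 + (-2 - 76)**2) + 16757) - 19605 = ((528 + (-78)**2) + 16757) - 19605 = ((528 + 6084) + 16757) - 19605 = (6612 + 16757) - 19605 = 23369 - 19605 = 3764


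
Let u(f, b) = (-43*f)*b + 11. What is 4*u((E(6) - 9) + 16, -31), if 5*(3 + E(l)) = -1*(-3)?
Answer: 122856/5 ≈ 24571.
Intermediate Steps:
E(l) = -12/5 (E(l) = -3 + (-1*(-3))/5 = -3 + (1/5)*3 = -3 + 3/5 = -12/5)
u(f, b) = 11 - 43*b*f (u(f, b) = -43*b*f + 11 = 11 - 43*b*f)
4*u((E(6) - 9) + 16, -31) = 4*(11 - 43*(-31)*((-12/5 - 9) + 16)) = 4*(11 - 43*(-31)*(-57/5 + 16)) = 4*(11 - 43*(-31)*23/5) = 4*(11 + 30659/5) = 4*(30714/5) = 122856/5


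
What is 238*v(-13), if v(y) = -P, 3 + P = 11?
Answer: -1904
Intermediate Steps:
P = 8 (P = -3 + 11 = 8)
v(y) = -8 (v(y) = -1*8 = -8)
238*v(-13) = 238*(-8) = -1904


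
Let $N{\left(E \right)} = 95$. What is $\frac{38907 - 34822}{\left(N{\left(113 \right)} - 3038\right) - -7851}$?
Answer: $\frac{4085}{4908} \approx 0.83231$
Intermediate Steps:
$\frac{38907 - 34822}{\left(N{\left(113 \right)} - 3038\right) - -7851} = \frac{38907 - 34822}{\left(95 - 3038\right) - -7851} = \frac{4085}{\left(95 - 3038\right) + 7851} = \frac{4085}{-2943 + 7851} = \frac{4085}{4908}$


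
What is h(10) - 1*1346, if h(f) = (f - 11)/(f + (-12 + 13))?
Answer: -14807/11 ≈ -1346.1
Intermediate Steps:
h(f) = (-11 + f)/(1 + f) (h(f) = (-11 + f)/(f + 1) = (-11 + f)/(1 + f))
h(10) - 1*1346 = (-11 + 10)/(1 + 10) - 1*1346 = -1/11 - 1346 = -14807/11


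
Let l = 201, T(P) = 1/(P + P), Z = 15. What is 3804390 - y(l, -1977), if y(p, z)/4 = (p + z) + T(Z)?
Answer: 57172408/15 ≈ 3.8115e+6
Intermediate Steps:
T(P) = 1/(2*P)
y(p, z) = 2/15 + 4*p + 4*z (y(p, z) = 4*((p + z) + (1/2)/15) = 4*((p + z) + (1/2)*(1/15)) = 4*((p + z) + 1/30) = 4*(1/30 + p + z) = 2/15 + 4*p + 4*z)
3804390 - y(l, -1977) = 3804390 - (2/15 + 4*201 + 4*(-1977)) = 3804390 - (2/15 + 804 - 7908) = 3804390 - 1*(-106558/15) = 3804390 + 106558/15 = 57172408/15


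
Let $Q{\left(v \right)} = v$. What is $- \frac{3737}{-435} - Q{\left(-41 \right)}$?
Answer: $\frac{21572}{435} \approx 49.591$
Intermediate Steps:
$- \frac{3737}{-435} - Q{\left(-41 \right)} = - \frac{3737}{-435} - -41 = \left(-3737\right) \left(- \frac{1}{435}\right) + 41 = \frac{3737}{435} + 41 = \frac{21572}{435}$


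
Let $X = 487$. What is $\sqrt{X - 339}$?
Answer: $2 \sqrt{37} \approx 12.166$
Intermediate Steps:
$\sqrt{X - 339} = \sqrt{487 - 339} = \sqrt{148} = 2 \sqrt{37}$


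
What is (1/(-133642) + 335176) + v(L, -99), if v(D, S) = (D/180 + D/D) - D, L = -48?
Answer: 672001557167/2004630 ≈ 3.3522e+5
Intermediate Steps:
v(D, S) = 1 - 179*D/180 (v(D, S) = (D*(1/180) + 1) - D = (D/180 + 1) - D = (1 + D/180) - D = 1 - 179*D/180)
(1/(-133642) + 335176) + v(L, -99) = (1/(-133642) + 335176) + (1 - 179/180*(-48)) = (-1/133642 + 335176) + (1 + 716/15) = 44793590991/133642 + 731/15 = 672001557167/2004630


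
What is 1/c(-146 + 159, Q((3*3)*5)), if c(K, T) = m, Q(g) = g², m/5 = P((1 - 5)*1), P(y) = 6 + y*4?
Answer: -1/50 ≈ -0.020000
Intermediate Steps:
P(y) = 6 + 4*y
m = -50 (m = 5*(6 + 4*((1 - 5)*1)) = 5*(6 + 4*(-4*1)) = 5*(6 + 4*(-4)) = 5*(6 - 16) = 5*(-10) = -50)
c(K, T) = -50
1/c(-146 + 159, Q((3*3)*5)) = 1/(-50) = -1/50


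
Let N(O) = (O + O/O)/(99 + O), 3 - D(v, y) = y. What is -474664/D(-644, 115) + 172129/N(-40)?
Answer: -139864567/546 ≈ -2.5616e+5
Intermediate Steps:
D(v, y) = 3 - y
N(O) = (1 + O)/(99 + O) (N(O) = (O + 1)/(99 + O) = (1 + O)/(99 + O))
-474664/D(-644, 115) + 172129/N(-40) = -474664/(3 - 1*115) + 172129/(((1 - 40)/(99 - 40))) = -474664/(3 - 115) + 172129/((-39/59)) = -474664/(-112) + 172129/(((1/59)*(-39))) = -474664*(-1/112) + 172129/(-39/59) = 59333/14 + 172129*(-59/39) = 59333/14 - 10155611/39 = -139864567/546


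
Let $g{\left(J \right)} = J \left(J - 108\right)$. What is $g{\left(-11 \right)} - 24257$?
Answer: $-22948$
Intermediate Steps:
$g{\left(J \right)} = J \left(-108 + J\right)$
$g{\left(-11 \right)} - 24257 = - 11 \left(-108 - 11\right) - 24257 = \left(-11\right) \left(-119\right) - 24257 = 1309 - 24257 = -22948$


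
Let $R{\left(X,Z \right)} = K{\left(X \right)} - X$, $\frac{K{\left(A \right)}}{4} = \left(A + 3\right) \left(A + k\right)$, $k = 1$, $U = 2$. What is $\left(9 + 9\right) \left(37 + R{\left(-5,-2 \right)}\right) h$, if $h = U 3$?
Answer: $7992$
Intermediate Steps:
$h = 6$ ($h = 2 \cdot 3 = 6$)
$K{\left(A \right)} = 4 \left(1 + A\right) \left(3 + A\right)$ ($K{\left(A \right)} = 4 \left(A + 3\right) \left(A + 1\right) = 4 \left(3 + A\right) \left(1 + A\right) = 4 \left(1 + A\right) \left(3 + A\right)$)
$R{\left(X,Z \right)} = 12 + 4 X^{2} + 15 X$ ($R{\left(X,Z \right)} = \left(12 + 4 X^{2} + 16 X\right) - X = 12 + 4 X^{2} + 15 X$)
$\left(9 + 9\right) \left(37 + R{\left(-5,-2 \right)}\right) h = \left(9 + 9\right) \left(37 + \left(12 + 4 \left(-5\right)^{2} + 15 \left(-5\right)\right)\right) 6 = 18 \left(37 + \left(12 + 4 \cdot 25 - 75\right)\right) 6 = 18 \left(37 + \left(12 + 100 - 75\right)\right) 6 = 18 \left(37 + 37\right) 6 = 18 \cdot 74 \cdot 6 = 1332 \cdot 6 = 7992$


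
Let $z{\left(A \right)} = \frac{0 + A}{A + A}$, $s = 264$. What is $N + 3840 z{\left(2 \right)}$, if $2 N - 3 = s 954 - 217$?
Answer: $127741$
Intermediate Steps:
$z{\left(A \right)} = \frac{1}{2}$ ($z{\left(A \right)} = \frac{A}{2 A} = A \frac{1}{2 A} = \frac{1}{2}$)
$N = 125821$ ($N = \frac{3}{2} + \frac{264 \cdot 954 - 217}{2} = \frac{3}{2} + \frac{251856 - 217}{2} = \frac{3}{2} + \frac{1}{2} \cdot 251639 = \frac{3}{2} + \frac{251639}{2} = 125821$)
$N + 3840 z{\left(2 \right)} = 125821 + 3840 \cdot \frac{1}{2} = 125821 + 1920 = 127741$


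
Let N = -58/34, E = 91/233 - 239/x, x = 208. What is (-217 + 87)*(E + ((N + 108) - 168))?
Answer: 257318195/31688 ≈ 8120.4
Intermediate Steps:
E = -36759/48464 (E = 91/233 - 239/208 = -36759/48464 ≈ -0.75848)
N = -29/17 (N = -58*1/34 = -29/17 ≈ -1.7059)
(-217 + 87)*(E + ((N + 108) - 168)) = (-217 + 87)*(-36759/48464 + ((-29/17 + 108) - 168)) = -130*(-36759/48464 + (1807/17 - 168)) = -130*(-36759/48464 - 1049/17) = -130*(-51463639/823888) = 257318195/31688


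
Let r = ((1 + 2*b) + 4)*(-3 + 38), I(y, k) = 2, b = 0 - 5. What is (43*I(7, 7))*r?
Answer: -15050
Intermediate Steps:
b = -5
r = -175 (r = ((1 + 2*(-5)) + 4)*(-3 + 38) = ((1 - 10) + 4)*35 = (-9 + 4)*35 = -5*35 = -175)
(43*I(7, 7))*r = (43*2)*(-175) = 86*(-175) = -15050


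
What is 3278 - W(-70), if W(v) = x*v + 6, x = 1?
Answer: 3342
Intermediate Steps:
W(v) = 6 + v (W(v) = 1*v + 6 = v + 6 = 6 + v)
3278 - W(-70) = 3278 - (6 - 70) = 3278 - 1*(-64) = 3278 + 64 = 3342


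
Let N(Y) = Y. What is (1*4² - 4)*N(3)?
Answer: 36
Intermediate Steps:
(1*4² - 4)*N(3) = (1*4² - 4)*3 = (1*16 - 4)*3 = (16 - 4)*3 = 12*3 = 36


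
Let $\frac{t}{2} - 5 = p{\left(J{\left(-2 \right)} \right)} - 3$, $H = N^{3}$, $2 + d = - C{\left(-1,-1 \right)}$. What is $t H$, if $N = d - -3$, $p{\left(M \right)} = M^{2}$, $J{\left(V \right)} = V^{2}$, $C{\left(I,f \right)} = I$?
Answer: $288$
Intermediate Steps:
$d = -1$ ($d = -2 - -1 = -2 + 1 = -1$)
$N = 2$ ($N = -1 - -3 = -1 + 3 = 2$)
$H = 8$ ($H = 2^{3} = 8$)
$t = 36$ ($t = 10 + 2 \left(\left(\left(-2\right)^{2}\right)^{2} - 3\right) = 10 + 2 \left(4^{2} - 3\right) = 10 + 2 \left(16 - 3\right) = 10 + 2 \cdot 13 = 10 + 26 = 36$)
$t H = 36 \cdot 8 = 288$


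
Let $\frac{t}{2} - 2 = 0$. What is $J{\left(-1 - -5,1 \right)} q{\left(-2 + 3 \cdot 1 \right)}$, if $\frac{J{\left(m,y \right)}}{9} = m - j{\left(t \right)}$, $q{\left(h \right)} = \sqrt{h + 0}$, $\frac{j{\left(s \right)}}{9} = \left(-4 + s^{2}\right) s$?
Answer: $-3852$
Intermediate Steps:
$t = 4$ ($t = 4 + 2 \cdot 0 = 4 + 0 = 4$)
$j{\left(s \right)} = 9 s \left(-4 + s^{2}\right)$ ($j{\left(s \right)} = 9 \left(-4 + s^{2}\right) s = 9 s \left(-4 + s^{2}\right)$)
$q{\left(h \right)} = \sqrt{h}$
$J{\left(m,y \right)} = -3888 + 9 m$ ($J{\left(m,y \right)} = 9 \left(m - 9 \cdot 4 \left(-4 + 4^{2}\right)\right) = 9 \left(m - 9 \cdot 4 \left(-4 + 16\right)\right) = 9 \left(m - 9 \cdot 4 \cdot 12\right) = 9 \left(m - 432\right) = 9 \left(-432 + m\right) = -3888 + 9 m$)
$J{\left(-1 - -5,1 \right)} q{\left(-2 + 3 \cdot 1 \right)} = \left(-3888 + 9 \left(-1 - -5\right)\right) \sqrt{-2 + 3 \cdot 1} = \left(-3888 + 9 \left(-1 + 5\right)\right) \sqrt{-2 + 3} = \left(-3888 + 9 \cdot 4\right) \sqrt{1} = \left(-3888 + 36\right) 1 = \left(-3852\right) 1 = -3852$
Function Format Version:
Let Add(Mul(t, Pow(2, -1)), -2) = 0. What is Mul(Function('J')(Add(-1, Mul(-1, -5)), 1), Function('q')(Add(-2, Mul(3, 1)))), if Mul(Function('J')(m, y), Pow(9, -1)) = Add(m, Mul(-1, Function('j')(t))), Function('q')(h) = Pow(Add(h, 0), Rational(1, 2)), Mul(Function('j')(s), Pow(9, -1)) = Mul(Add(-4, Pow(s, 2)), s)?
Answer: -3852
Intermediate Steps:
t = 4 (t = Add(4, Mul(2, 0)) = Add(4, 0) = 4)
Function('j')(s) = Mul(9, s, Add(-4, Pow(s, 2))) (Function('j')(s) = Mul(9, Mul(Add(-4, Pow(s, 2)), s)) = Mul(9, Mul(s, Add(-4, Pow(s, 2)))) = Mul(9, s, Add(-4, Pow(s, 2))))
Function('q')(h) = Pow(h, Rational(1, 2))
Function('J')(m, y) = Add(-3888, Mul(9, m)) (Function('J')(m, y) = Mul(9, Add(m, Mul(-1, Mul(9, 4, Add(-4, Pow(4, 2)))))) = Mul(9, Add(m, Mul(-1, Mul(9, 4, Add(-4, 16))))) = Mul(9, Add(m, Mul(-1, Mul(9, 4, 12)))) = Mul(9, Add(m, Mul(-1, 432))) = Mul(9, Add(m, -432)) = Mul(9, Add(-432, m)) = Add(-3888, Mul(9, m)))
Mul(Function('J')(Add(-1, Mul(-1, -5)), 1), Function('q')(Add(-2, Mul(3, 1)))) = Mul(Add(-3888, Mul(9, Add(-1, Mul(-1, -5)))), Pow(Add(-2, Mul(3, 1)), Rational(1, 2))) = Mul(Add(-3888, Mul(9, Add(-1, 5))), Pow(Add(-2, 3), Rational(1, 2))) = Mul(Add(-3888, Mul(9, 4)), Pow(1, Rational(1, 2))) = Mul(Add(-3888, 36), 1) = Mul(-3852, 1) = -3852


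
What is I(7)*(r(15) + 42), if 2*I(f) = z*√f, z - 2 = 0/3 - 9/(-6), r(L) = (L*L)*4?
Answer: 3297*√7/2 ≈ 4361.5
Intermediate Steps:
r(L) = 4*L² (r(L) = L²*4 = 4*L²)
z = 7/2 (z = 2 + (0/3 - 9/(-6)) = 2 + (0*(⅓) - 9*(-⅙)) = 2 + (0 + 3/2) = 2 + 3/2 = 7/2 ≈ 3.5000)
I(f) = 7*√f/4 (I(f) = (7*√f/2)/2 = 7*√f/4)
I(7)*(r(15) + 42) = (7*√7/4)*(4*15² + 42) = (7*√7/4)*(4*225 + 42) = (7*√7/4)*(900 + 42) = (7*√7/4)*942 = 3297*√7/2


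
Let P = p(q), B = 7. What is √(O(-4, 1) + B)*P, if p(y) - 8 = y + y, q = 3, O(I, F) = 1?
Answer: 28*√2 ≈ 39.598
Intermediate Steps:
p(y) = 8 + 2*y (p(y) = 8 + (y + y) = 8 + 2*y)
P = 14 (P = 8 + 2*3 = 8 + 6 = 14)
√(O(-4, 1) + B)*P = √(1 + 7)*14 = √8*14 = (2*√2)*14 = 28*√2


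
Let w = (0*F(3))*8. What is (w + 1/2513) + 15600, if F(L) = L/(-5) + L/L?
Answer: 39202801/2513 ≈ 15600.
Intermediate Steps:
F(L) = 1 - L/5 (F(L) = L*(-⅕) + 1 = -L/5 + 1 = 1 - L/5)
w = 0 (w = (0*(1 - ⅕*3))*8 = (0*(1 - ⅗))*8 = (0*(⅖))*8 = 0*8 = 0)
(w + 1/2513) + 15600 = (0 + 1/2513) + 15600 = 1/2513 + 15600 = 39202801/2513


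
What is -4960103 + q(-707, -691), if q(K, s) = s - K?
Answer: -4960087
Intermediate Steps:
-4960103 + q(-707, -691) = -4960103 + (-691 - 1*(-707)) = -4960103 + (-691 + 707) = -4960103 + 16 = -4960087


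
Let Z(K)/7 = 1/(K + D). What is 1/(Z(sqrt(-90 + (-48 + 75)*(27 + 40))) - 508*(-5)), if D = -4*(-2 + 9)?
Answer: 2375096/6033241631 - 21*sqrt(191)/6033241631 ≈ 0.00039362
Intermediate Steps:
D = -28 (D = -4*7 = -28)
Z(K) = 7/(-28 + K) (Z(K) = 7/(K - 28) = 7/(-28 + K))
1/(Z(sqrt(-90 + (-48 + 75)*(27 + 40))) - 508*(-5)) = 1/(7/(-28 + sqrt(-90 + (-48 + 75)*(27 + 40))) - 508*(-5)) = 1/(7/(-28 + sqrt(-90 + 27*67)) + 2540) = 1/(7/(-28 + sqrt(-90 + 1809)) + 2540) = 1/(7/(-28 + sqrt(1719)) + 2540) = 1/(7/(-28 + 3*sqrt(191)) + 2540) = 1/(2540 + 7/(-28 + 3*sqrt(191)))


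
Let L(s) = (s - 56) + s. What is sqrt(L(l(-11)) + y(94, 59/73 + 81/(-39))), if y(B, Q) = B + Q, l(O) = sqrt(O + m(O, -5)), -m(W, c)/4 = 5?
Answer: sqrt(33080242 + 1801202*I*sqrt(31))/949 ≈ 6.1284 + 0.90853*I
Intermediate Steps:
m(W, c) = -20 (m(W, c) = -4*5 = -20)
l(O) = sqrt(-20 + O) (l(O) = sqrt(O - 20) = sqrt(-20 + O))
L(s) = -56 + 2*s (L(s) = (-56 + s) + s = -56 + 2*s)
sqrt(L(l(-11)) + y(94, 59/73 + 81/(-39))) = sqrt((-56 + 2*sqrt(-20 - 11)) + (94 + (59/73 + 81/(-39)))) = sqrt((-56 + 2*sqrt(-31)) + (94 + (59*(1/73) + 81*(-1/39)))) = sqrt((-56 + 2*(I*sqrt(31))) + (94 + (59/73 - 27/13))) = sqrt((-56 + 2*I*sqrt(31)) + (94 - 1204/949)) = sqrt((-56 + 2*I*sqrt(31)) + 88002/949) = sqrt(34858/949 + 2*I*sqrt(31))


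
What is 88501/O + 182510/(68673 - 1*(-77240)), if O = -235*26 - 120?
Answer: -1682344159/129862570 ≈ -12.955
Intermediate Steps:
O = -6230 (O = -6110 - 120 = -6230)
88501/O + 182510/(68673 - 1*(-77240)) = 88501/(-6230) + 182510/(68673 - 1*(-77240)) = 88501*(-1/6230) + 182510/(68673 + 77240) = -12643/890 + 182510/145913 = -1682344159/129862570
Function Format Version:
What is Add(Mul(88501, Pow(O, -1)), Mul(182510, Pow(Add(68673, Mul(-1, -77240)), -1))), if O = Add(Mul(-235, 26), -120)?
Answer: Rational(-1682344159, 129862570) ≈ -12.955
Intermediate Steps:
O = -6230 (O = Add(-6110, -120) = -6230)
Add(Mul(88501, Pow(O, -1)), Mul(182510, Pow(Add(68673, Mul(-1, -77240)), -1))) = Add(Mul(88501, Pow(-6230, -1)), Mul(182510, Pow(Add(68673, Mul(-1, -77240)), -1))) = Add(Mul(88501, Rational(-1, 6230)), Mul(182510, Pow(Add(68673, 77240), -1))) = Add(Rational(-12643, 890), Mul(182510, Pow(145913, -1))) = Add(Rational(-12643, 890), Mul(182510, Rational(1, 145913))) = Add(Rational(-12643, 890), Rational(182510, 145913)) = Rational(-1682344159, 129862570)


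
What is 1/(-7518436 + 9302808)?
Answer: 1/1784372 ≈ 5.6042e-7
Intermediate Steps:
1/(-7518436 + 9302808) = 1/1784372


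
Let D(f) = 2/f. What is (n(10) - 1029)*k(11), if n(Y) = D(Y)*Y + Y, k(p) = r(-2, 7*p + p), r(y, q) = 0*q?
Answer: 0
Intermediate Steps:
r(y, q) = 0
k(p) = 0
n(Y) = 2 + Y (n(Y) = (2/Y)*Y + Y = 2 + Y)
(n(10) - 1029)*k(11) = ((2 + 10) - 1029)*0 = (12 - 1029)*0 = -1017*0 = 0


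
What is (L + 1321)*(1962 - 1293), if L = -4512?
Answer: -2134779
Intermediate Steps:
(L + 1321)*(1962 - 1293) = (-4512 + 1321)*(1962 - 1293) = -3191*669 = -2134779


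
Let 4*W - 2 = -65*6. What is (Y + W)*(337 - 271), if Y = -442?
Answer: -35574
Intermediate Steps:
W = -97 (W = ½ + (-65*6)/4 = ½ + (¼)*(-390) = ½ - 195/2 = -97)
(Y + W)*(337 - 271) = (-442 - 97)*(337 - 271) = -539*66 = -35574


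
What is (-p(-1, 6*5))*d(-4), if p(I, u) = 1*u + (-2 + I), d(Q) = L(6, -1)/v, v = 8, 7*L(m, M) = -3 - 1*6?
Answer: 243/56 ≈ 4.3393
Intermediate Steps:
L(m, M) = -9/7 (L(m, M) = (-3 - 1*6)/7 = (-3 - 6)/7 = (⅐)*(-9) = -9/7)
d(Q) = -9/56 (d(Q) = -9/7/8 = -9/7*⅛ = -9/56)
p(I, u) = -2 + I + u (p(I, u) = u + (-2 + I) = -2 + I + u)
(-p(-1, 6*5))*d(-4) = -(-2 - 1 + 6*5)*(-9/56) = -(-2 - 1 + 30)*(-9/56) = -1*27*(-9/56) = -27*(-9/56) = 243/56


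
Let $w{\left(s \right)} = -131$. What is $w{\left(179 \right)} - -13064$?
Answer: $12933$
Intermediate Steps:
$w{\left(179 \right)} - -13064 = -131 - -13064 = -131 + 13064 = 12933$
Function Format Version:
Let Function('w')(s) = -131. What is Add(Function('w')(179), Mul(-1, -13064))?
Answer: 12933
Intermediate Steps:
Add(Function('w')(179), Mul(-1, -13064)) = Add(-131, Mul(-1, -13064)) = Add(-131, 13064) = 12933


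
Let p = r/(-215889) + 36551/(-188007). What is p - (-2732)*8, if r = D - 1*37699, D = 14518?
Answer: 295700617837772/13529547741 ≈ 21856.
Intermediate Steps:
r = -23181 (r = 14518 - 1*37699 = 14518 - 37699 = -23181)
p = -1177589524/13529547741 (p = -23181/(-215889) + 36551/(-188007) = -23181*(-1/215889) + 36551*(-1/188007) = 7727/71963 - 36551/188007 = -1177589524/13529547741 ≈ -0.087038)
p - (-2732)*8 = -1177589524/13529547741 - (-2732)*8 = -1177589524/13529547741 - 1*(-21856) = -1177589524/13529547741 + 21856 = 295700617837772/13529547741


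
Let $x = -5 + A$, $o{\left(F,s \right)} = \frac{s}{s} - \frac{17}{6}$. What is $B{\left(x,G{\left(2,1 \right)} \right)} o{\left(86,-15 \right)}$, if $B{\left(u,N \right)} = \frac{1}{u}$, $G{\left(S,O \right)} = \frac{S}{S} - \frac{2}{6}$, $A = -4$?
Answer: $\frac{11}{54} \approx 0.2037$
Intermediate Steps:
$o{\left(F,s \right)} = - \frac{11}{6}$ ($o{\left(F,s \right)} = 1 - \frac{17}{6} = - \frac{11}{6}$)
$x = -9$ ($x = -5 - 4 = -9$)
$G{\left(S,O \right)} = \frac{2}{3}$ ($G{\left(S,O \right)} = 1 - \frac{1}{3} = \frac{2}{3}$)
$B{\left(x,G{\left(2,1 \right)} \right)} o{\left(86,-15 \right)} = \frac{1}{-9} \left(- \frac{11}{6}\right) = \left(- \frac{1}{9}\right) \left(- \frac{11}{6}\right) = \frac{11}{54}$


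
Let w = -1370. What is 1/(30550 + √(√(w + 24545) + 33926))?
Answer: 1/(30550 + √(33926 + 15*√103)) ≈ 3.2537e-5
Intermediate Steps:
1/(30550 + √(√(w + 24545) + 33926)) = 1/(30550 + √(√(-1370 + 24545) + 33926)) = 1/(30550 + √(√23175 + 33926)) = 1/(30550 + √(15*√103 + 33926)) = 1/(30550 + √(33926 + 15*√103))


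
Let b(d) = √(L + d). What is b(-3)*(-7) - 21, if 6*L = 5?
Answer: -21 - 7*I*√78/6 ≈ -21.0 - 10.304*I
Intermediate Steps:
L = ⅚ (L = (⅙)*5 = ⅚ ≈ 0.83333)
b(d) = √(⅚ + d)
b(-3)*(-7) - 21 = (√(30 + 36*(-3))/6)*(-7) - 21 = (√(30 - 108)/6)*(-7) - 21 = (√(-78)/6)*(-7) - 21 = ((I*√78)/6)*(-7) - 21 = (I*√78/6)*(-7) - 21 = -7*I*√78/6 - 21 = -21 - 7*I*√78/6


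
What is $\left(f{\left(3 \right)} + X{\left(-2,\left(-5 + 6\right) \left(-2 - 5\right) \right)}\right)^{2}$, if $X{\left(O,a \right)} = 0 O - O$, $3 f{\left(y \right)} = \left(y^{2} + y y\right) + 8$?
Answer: $\frac{1024}{9} \approx 113.78$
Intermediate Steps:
$f{\left(y \right)} = \frac{8}{3} + \frac{2 y^{2}}{3}$ ($f{\left(y \right)} = \frac{\left(y^{2} + y y\right) + 8}{3} = \frac{\left(y^{2} + y^{2}\right) + 8}{3} = \frac{2 y^{2} + 8}{3} = \frac{8 + 2 y^{2}}{3} = \frac{8}{3} + \frac{2 y^{2}}{3}$)
$X{\left(O,a \right)} = - O$ ($X{\left(O,a \right)} = 0 - O = - O$)
$\left(f{\left(3 \right)} + X{\left(-2,\left(-5 + 6\right) \left(-2 - 5\right) \right)}\right)^{2} = \left(\left(\frac{8}{3} + \frac{2 \cdot 3^{2}}{3}\right) - -2\right)^{2} = \left(\left(\frac{8}{3} + \frac{2}{3} \cdot 9\right) + 2\right)^{2} = \left(\left(\frac{8}{3} + 6\right) + 2\right)^{2} = \left(\frac{26}{3} + 2\right)^{2} = \left(\frac{32}{3}\right)^{2} = \frac{1024}{9}$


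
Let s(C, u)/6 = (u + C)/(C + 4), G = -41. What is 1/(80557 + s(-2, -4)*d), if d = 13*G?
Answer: 1/90151 ≈ 1.1093e-5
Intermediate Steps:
s(C, u) = 6*(C + u)/(4 + C) (s(C, u) = 6*((u + C)/(C + 4)) = 6*((C + u)/(4 + C)) = 6*(C + u)/(4 + C))
d = -533 (d = 13*(-41) = -533)
1/(80557 + s(-2, -4)*d) = 1/(80557 + (6*(-2 - 4)/(4 - 2))*(-533)) = 1/(80557 + (6*(-6)/2)*(-533)) = 1/(80557 + (6*(½)*(-6))*(-533)) = 1/(80557 - 18*(-533)) = 1/(80557 + 9594) = 1/90151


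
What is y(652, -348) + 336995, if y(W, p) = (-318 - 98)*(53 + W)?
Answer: 43715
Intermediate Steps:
y(W, p) = -22048 - 416*W (y(W, p) = -416*(53 + W) = -22048 - 416*W)
y(652, -348) + 336995 = (-22048 - 416*652) + 336995 = (-22048 - 271232) + 336995 = -293280 + 336995 = 43715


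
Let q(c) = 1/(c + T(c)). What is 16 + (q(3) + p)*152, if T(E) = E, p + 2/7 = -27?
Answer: -86228/21 ≈ -4106.1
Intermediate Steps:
p = -191/7 (p = -2/7 - 27 = -191/7 ≈ -27.286)
q(c) = 1/(2*c) (q(c) = 1/(c + c) = 1/(2*c))
16 + (q(3) + p)*152 = 16 + ((½)/3 - 191/7)*152 = 16 + ((½)*(⅓) - 191/7)*152 = 16 + (⅙ - 191/7)*152 = 16 - 1139/42*152 = 16 - 86564/21 = -86228/21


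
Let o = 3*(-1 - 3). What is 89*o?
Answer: -1068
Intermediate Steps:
o = -12 (o = 3*(-4) = -12)
89*o = 89*(-12) = -1068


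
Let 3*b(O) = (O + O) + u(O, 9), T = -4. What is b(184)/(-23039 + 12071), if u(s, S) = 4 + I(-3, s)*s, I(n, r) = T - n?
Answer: -47/8226 ≈ -0.0057136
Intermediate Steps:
I(n, r) = -4 - n
u(s, S) = 4 - s (u(s, S) = 4 + (-4 - 1*(-3))*s = 4 + (-4 + 3)*s = 4 - s)
b(O) = 4/3 + O/3 (b(O) = ((O + O) + (4 - O))/3 = (2*O + (4 - O))/3 = (4 + O)/3 = 4/3 + O/3)
b(184)/(-23039 + 12071) = (4/3 + (⅓)*184)/(-23039 + 12071) = (4/3 + 184/3)/(-10968) = (188/3)*(-1/10968) = -47/8226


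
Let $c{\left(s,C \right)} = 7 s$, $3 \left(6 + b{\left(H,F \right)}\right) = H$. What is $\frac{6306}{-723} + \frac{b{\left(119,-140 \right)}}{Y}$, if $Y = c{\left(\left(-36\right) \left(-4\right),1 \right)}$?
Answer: $- \frac{6332107}{728784} \approx -8.6886$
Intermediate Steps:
$b{\left(H,F \right)} = -6 + \frac{H}{3}$
$Y = 1008$ ($Y = 7 \left(\left(-36\right) \left(-4\right)\right) = 7 \cdot 144 = 1008$)
$\frac{6306}{-723} + \frac{b{\left(119,-140 \right)}}{Y} = \frac{6306}{-723} + \frac{-6 + \frac{1}{3} \cdot 119}{1008} = 6306 \left(- \frac{1}{723}\right) + \left(-6 + \frac{119}{3}\right) \frac{1}{1008} = - \frac{2102}{241} + \frac{101}{3} \cdot \frac{1}{1008} = - \frac{2102}{241} + \frac{101}{3024} = - \frac{6332107}{728784}$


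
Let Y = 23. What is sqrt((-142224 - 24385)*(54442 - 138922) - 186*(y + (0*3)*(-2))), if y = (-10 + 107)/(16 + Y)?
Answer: sqrt(2378696607898)/13 ≈ 1.1864e+5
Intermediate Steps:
y = 97/39 (y = (-10 + 107)/(16 + 23) = 97/39 ≈ 2.4872)
sqrt((-142224 - 24385)*(54442 - 138922) - 186*(y + (0*3)*(-2))) = sqrt((-142224 - 24385)*(54442 - 138922) - 186*(97/39 + (0*3)*(-2))) = sqrt(-166609*(-84480) - 186*(97/39 + 0*(-2))) = sqrt(14075128320 - 186*(97/39 + 0)) = sqrt(14075128320 - 186*97/39) = sqrt(14075128320 - 6014/13) = sqrt(182976662146/13) = sqrt(2378696607898)/13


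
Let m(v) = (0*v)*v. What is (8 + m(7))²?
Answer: 64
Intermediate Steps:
m(v) = 0 (m(v) = 0*v = 0)
(8 + m(7))² = (8 + 0)² = 8² = 64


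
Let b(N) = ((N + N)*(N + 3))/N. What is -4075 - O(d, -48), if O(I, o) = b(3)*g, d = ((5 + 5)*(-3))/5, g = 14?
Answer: -4243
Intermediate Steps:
b(N) = 6 + 2*N (b(N) = ((2*N)*(3 + N))/N = (2*N*(3 + N))/N = 6 + 2*N)
d = -6 (d = (10*(-3))*(⅕) = -30*⅕ = -6)
O(I, o) = 168 (O(I, o) = (6 + 2*3)*14 = (6 + 6)*14 = 12*14 = 168)
-4075 - O(d, -48) = -4075 - 1*168 = -4075 - 168 = -4243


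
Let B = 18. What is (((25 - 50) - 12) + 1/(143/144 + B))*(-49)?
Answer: 4951499/2735 ≈ 1810.4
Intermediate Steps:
(((25 - 50) - 12) + 1/(143/144 + B))*(-49) = (((25 - 50) - 12) + 1/(143/144 + 18))*(-49) = ((-25 - 12) + 1/(143*(1/144) + 18))*(-49) = (-37 + 1/(143/144 + 18))*(-49) = (-37 + 1/(2735/144))*(-49) = (-37 + 144/2735)*(-49) = -101051/2735*(-49) = 4951499/2735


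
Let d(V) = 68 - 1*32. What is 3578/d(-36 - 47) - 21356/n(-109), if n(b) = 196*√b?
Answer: 1789/18 + 5339*I*√109/5341 ≈ 99.389 + 10.436*I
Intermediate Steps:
d(V) = 36 (d(V) = 68 - 32 = 36)
3578/d(-36 - 47) - 21356/n(-109) = 3578/36 - 21356*(-I*√109/21364) = 3578*(1/36) - 21356*(-I*√109/21364) = 1789/18 - 21356*(-I*√109/21364) = 1789/18 - (-5339)*I*√109/5341 = 1789/18 + 5339*I*√109/5341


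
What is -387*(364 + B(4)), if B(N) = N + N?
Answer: -143964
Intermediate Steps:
B(N) = 2*N
-387*(364 + B(4)) = -387*(364 + 2*4) = -387*(364 + 8) = -387*372 = -143964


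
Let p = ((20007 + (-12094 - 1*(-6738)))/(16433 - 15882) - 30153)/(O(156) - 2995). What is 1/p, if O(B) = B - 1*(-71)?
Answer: 381292/4149913 ≈ 0.091879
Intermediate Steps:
O(B) = 71 + B (O(B) = B + 71 = 71 + B)
p = 4149913/381292 (p = ((20007 + (-12094 - 1*(-6738)))/(16433 - 15882) - 30153)/((71 + 156) - 2995) = ((20007 + (-12094 + 6738))/551 - 30153)/(227 - 2995) = ((20007 - 5356)*(1/551) - 30153)/(-2768) = (14651*(1/551) - 30153)*(-1/2768) = (14651/551 - 30153)*(-1/2768) = -16599652/551*(-1/2768) = 4149913/381292 ≈ 10.884)
1/p = 1/(4149913/381292) = 381292/4149913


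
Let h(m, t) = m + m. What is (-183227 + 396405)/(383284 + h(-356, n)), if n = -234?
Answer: 106589/191286 ≈ 0.55722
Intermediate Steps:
h(m, t) = 2*m
(-183227 + 396405)/(383284 + h(-356, n)) = (-183227 + 396405)/(383284 + 2*(-356)) = 213178/(383284 - 712) = 213178/382572 = 213178*(1/382572) = 106589/191286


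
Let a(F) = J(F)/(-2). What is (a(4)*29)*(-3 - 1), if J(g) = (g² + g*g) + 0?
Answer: 1856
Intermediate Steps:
J(g) = 2*g² (J(g) = (g² + g²) + 0 = 2*g² + 0 = 2*g²)
a(F) = -F² (a(F) = (2*F²)/(-2) = (2*F²)*(-½) = -F²)
(a(4)*29)*(-3 - 1) = (-1*4²*29)*(-3 - 1) = (-1*16*29)*(-4) = -16*29*(-4) = -464*(-4) = 1856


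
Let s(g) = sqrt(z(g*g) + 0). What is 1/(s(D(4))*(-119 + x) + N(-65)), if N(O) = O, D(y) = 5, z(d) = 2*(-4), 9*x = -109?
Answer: -1053/2296285 + 4248*I*sqrt(2)/2296285 ≈ -0.00045857 + 0.0026162*I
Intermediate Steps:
x = -109/9 (x = (1/9)*(-109) = -109/9 ≈ -12.111)
z(d) = -8
s(g) = 2*I*sqrt(2) (s(g) = sqrt(-8 + 0) = sqrt(-8) = 2*I*sqrt(2))
1/(s(D(4))*(-119 + x) + N(-65)) = 1/((2*I*sqrt(2))*(-119 - 109/9) - 65) = 1/((2*I*sqrt(2))*(-1180/9) - 65) = 1/(-2360*I*sqrt(2)/9 - 65) = 1/(-65 - 2360*I*sqrt(2)/9)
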